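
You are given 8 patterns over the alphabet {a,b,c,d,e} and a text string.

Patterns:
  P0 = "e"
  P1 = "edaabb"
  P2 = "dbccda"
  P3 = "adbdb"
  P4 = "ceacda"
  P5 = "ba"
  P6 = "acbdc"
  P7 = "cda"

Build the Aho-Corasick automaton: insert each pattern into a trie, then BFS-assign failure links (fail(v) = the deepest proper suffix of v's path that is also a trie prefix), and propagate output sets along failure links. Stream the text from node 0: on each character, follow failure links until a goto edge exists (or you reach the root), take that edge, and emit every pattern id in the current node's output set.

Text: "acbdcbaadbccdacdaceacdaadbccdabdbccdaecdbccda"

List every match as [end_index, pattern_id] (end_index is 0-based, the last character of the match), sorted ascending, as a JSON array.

Construct AC machine:
Trie (insert patterns):
  0='ε' goto a→13 b→24 c→18 d→7 e→1
  1='e' goto d→2  ←P0
  2='ed' goto a→3
  3='eda' goto a→4
  4='edaa' goto b→5
  5='edaab' goto b→6
  6='edaabb' goto ·  ←P1
  7='d' goto b→8
  8='db' goto c→9
  9='dbc' goto c→10
  10='dbcc' goto d→11
  11='dbccd' goto a→12
  12='dbccda' goto ·  ←P2
  13='a' goto c→26 d→14
  14='ad' goto b→15
  15='adb' goto d→16
  16='adbd' goto b→17
  17='adbdb' goto ·  ←P3
  18='c' goto d→30 e→19
  19='ce' goto a→20
  20='cea' goto c→21
  21='ceac' goto d→22
  22='ceacd' goto a→23
  23='ceacda' goto ·  ←P4
  24='b' goto a→25
  25='ba' goto ·  ←P5
  26='ac' goto b→27
  27='acb' goto d→28
  28='acbd' goto c→29
  29='acbdc' goto ·  ←P6
  30='cd' goto a→31
  31='cda' goto ·  ←P7

Failure links (BFS by depth):
  fail(1) 'e': from fail(0)=0 chase 'e': 0 ⇒ 0;  out={0}∪out(0)={0}
  fail(7) 'd': from fail(0)=0 chase 'd': 0 ⇒ 0;  out=∅∪out(0)=∅
  fail(13) 'a': from fail(0)=0 chase 'a': 0 ⇒ 0;  out=∅∪out(0)=∅
  fail(18) 'c': from fail(0)=0 chase 'c': 0 ⇒ 0;  out=∅∪out(0)=∅
  fail(24) 'b': from fail(0)=0 chase 'b': 0 ⇒ 0;  out=∅∪out(0)=∅
  fail(2) 'ed': from fail(1)=0 chase 'd': 0 ⇒ 7;  out=∅∪out(7)=∅
  fail(8) 'db': from fail(7)=0 chase 'b': 0 ⇒ 24;  out=∅∪out(24)=∅
  fail(14) 'ad': from fail(13)=0 chase 'd': 0 ⇒ 7;  out=∅∪out(7)=∅
  fail(19) 'ce': from fail(18)=0 chase 'e': 0 ⇒ 1;  out=∅∪out(1)={0}
  fail(25) 'ba': from fail(24)=0 chase 'a': 0 ⇒ 13;  out={5}∪out(13)={5}
  fail(26) 'ac': from fail(13)=0 chase 'c': 0 ⇒ 18;  out=∅∪out(18)=∅
  fail(30) 'cd': from fail(18)=0 chase 'd': 0 ⇒ 7;  out=∅∪out(7)=∅
  fail(3) 'eda': from fail(2)=7 chase 'a': 7→0 ⇒ 13;  out=∅∪out(13)=∅
  fail(9) 'dbc': from fail(8)=24 chase 'c': 24→0 ⇒ 18;  out=∅∪out(18)=∅
  fail(15) 'adb': from fail(14)=7 chase 'b': 7 ⇒ 8;  out=∅∪out(8)=∅
  fail(20) 'cea': from fail(19)=1 chase 'a': 1→0 ⇒ 13;  out=∅∪out(13)=∅
  fail(27) 'acb': from fail(26)=18 chase 'b': 18→0 ⇒ 24;  out=∅∪out(24)=∅
  fail(31) 'cda': from fail(30)=7 chase 'a': 7→0 ⇒ 13;  out={7}∪out(13)={7}
  fail(4) 'edaa': from fail(3)=13 chase 'a': 13→0 ⇒ 13;  out=∅∪out(13)=∅
  fail(10) 'dbcc': from fail(9)=18 chase 'c': 18→0 ⇒ 18;  out=∅∪out(18)=∅
  fail(16) 'adbd': from fail(15)=8 chase 'd': 8→24→0 ⇒ 7;  out=∅∪out(7)=∅
  fail(21) 'ceac': from fail(20)=13 chase 'c': 13 ⇒ 26;  out=∅∪out(26)=∅
  fail(28) 'acbd': from fail(27)=24 chase 'd': 24→0 ⇒ 7;  out=∅∪out(7)=∅
  fail(5) 'edaab': from fail(4)=13 chase 'b': 13→0 ⇒ 24;  out=∅∪out(24)=∅
  fail(11) 'dbccd': from fail(10)=18 chase 'd': 18 ⇒ 30;  out=∅∪out(30)=∅
  fail(17) 'adbdb': from fail(16)=7 chase 'b': 7 ⇒ 8;  out={3}∪out(8)={3}
  fail(22) 'ceacd': from fail(21)=26 chase 'd': 26→18 ⇒ 30;  out=∅∪out(30)=∅
  fail(29) 'acbdc': from fail(28)=7 chase 'c': 7→0 ⇒ 18;  out={6}∪out(18)={6}
  fail(6) 'edaabb': from fail(5)=24 chase 'b': 24→0 ⇒ 24;  out={1}∪out(24)={1}
  fail(12) 'dbccda': from fail(11)=30 chase 'a': 30 ⇒ 31;  out={2}∪out(31)={2,7}
  fail(23) 'ceacda': from fail(22)=30 chase 'a': 30 ⇒ 31;  out={4}∪out(31)={4,7}

Run:
[0] read 'a'  n0⇒n13
[1] read 'c'  n13⇒n26
[2] read 'b'  n26⇒n27
[3] read 'd'  n27⇒n28
[4] read 'c'  n28⇒n29  emit P6@[0:4]
[5] read 'b'  n29⇒n24 ·f
[6] read 'a'  n24⇒n25  emit P5@[5:6]
[7] read 'a'  n25⇒n13 ·f
[8] read 'd'  n13⇒n14
[9] read 'b'  n14⇒n15
[10] read 'c'  n15⇒n9 ·f
[11] read 'c'  n9⇒n10
[12] read 'd'  n10⇒n11
[13] read 'a'  n11⇒n12  emit P2@[8:13],P7@[11:13]
[14] read 'c'  n12⇒n26 ·f
[15] read 'd'  n26⇒n30 ·f
[16] read 'a'  n30⇒n31  emit P7@[14:16]
[17] read 'c'  n31⇒n26 ·f
[18] read 'e'  n26⇒n19 ·f  emit P0@[18:18]
[19] read 'a'  n19⇒n20
[20] read 'c'  n20⇒n21
[21] read 'd'  n21⇒n22
[22] read 'a'  n22⇒n23  emit P4@[17:22],P7@[20:22]
[23] read 'a'  n23⇒n13 ·f
[24] read 'd'  n13⇒n14
[25] read 'b'  n14⇒n15
[26] read 'c'  n15⇒n9 ·f
[27] read 'c'  n9⇒n10
[28] read 'd'  n10⇒n11
[29] read 'a'  n11⇒n12  emit P2@[24:29],P7@[27:29]
[30] read 'b'  n12⇒n24 ·f
[31] read 'd'  n24⇒n7 ·f
[32] read 'b'  n7⇒n8
[33] read 'c'  n8⇒n9
[34] read 'c'  n9⇒n10
[35] read 'd'  n10⇒n11
[36] read 'a'  n11⇒n12  emit P2@[31:36],P7@[34:36]
[37] read 'e'  n12⇒n1 ·f  emit P0@[37:37]
[38] read 'c'  n1⇒n18 ·f
[39] read 'd'  n18⇒n30
[40] read 'b'  n30⇒n8 ·f
[41] read 'c'  n8⇒n9
[42] read 'c'  n9⇒n10
[43] read 'd'  n10⇒n11
[44] read 'a'  n11⇒n12  emit P2@[39:44],P7@[42:44]

Matches: [[4,6],[6,5],[13,2],[13,7],[16,7],[18,0],[22,4],[22,7],[29,2],[29,7],[36,2],[36,7],[37,0],[44,2],[44,7]]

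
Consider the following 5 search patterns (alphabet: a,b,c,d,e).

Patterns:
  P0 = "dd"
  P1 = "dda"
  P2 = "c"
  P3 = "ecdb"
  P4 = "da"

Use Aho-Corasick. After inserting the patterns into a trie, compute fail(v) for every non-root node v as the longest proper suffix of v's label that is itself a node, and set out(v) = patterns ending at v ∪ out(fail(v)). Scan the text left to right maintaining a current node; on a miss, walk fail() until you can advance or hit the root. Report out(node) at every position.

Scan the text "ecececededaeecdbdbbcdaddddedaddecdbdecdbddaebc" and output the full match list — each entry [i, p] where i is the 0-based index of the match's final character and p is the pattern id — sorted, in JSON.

Build automaton:
Trie nodes:
  0='ε' goto c→4 d→1 e→5
  1='d' goto a→9 d→2
  2='dd' goto a→3  ←P0
  3='dda' goto ·  ←P1
  4='c' goto ·  ←P2
  5='e' goto c→6
  6='ec' goto d→7
  7='ecd' goto b→8
  8='ecdb' goto ·  ←P3
  9='da' goto ·  ←P4

Failure links (BFS by depth):
  fail(1) 'd': from fail(0)=0 chase 'd': 0 ⇒ 0;  out=∅∪out(0)=∅
  fail(4) 'c': from fail(0)=0 chase 'c': 0 ⇒ 0;  out={2}∪out(0)={2}
  fail(5) 'e': from fail(0)=0 chase 'e': 0 ⇒ 0;  out=∅∪out(0)=∅
  fail(2) 'dd': from fail(1)=0 chase 'd': 0 ⇒ 1;  out={0}∪out(1)={0}
  fail(6) 'ec': from fail(5)=0 chase 'c': 0 ⇒ 4;  out=∅∪out(4)={2}
  fail(9) 'da': from fail(1)=0 chase 'a': 0 ⇒ 0;  out={4}∪out(0)={4}
  fail(3) 'dda': from fail(2)=1 chase 'a': 1 ⇒ 9;  out={1}∪out(9)={1,4}
  fail(7) 'ecd': from fail(6)=4 chase 'd': 4→0 ⇒ 1;  out=∅∪out(1)=∅
  fail(8) 'ecdb': from fail(7)=1 chase 'b': 1→0 ⇒ 0;  out={3}∪out(0)={3}

Text stream:
[0] read 'e'  n0⇒n5
[1] read 'c'  n5⇒n6  emit P2@[1:1]
[2] read 'e'  n6⇒n5 (fail-walked)
[3] read 'c'  n5⇒n6  emit P2@[3:3]
[4] read 'e'  n6⇒n5 (fail-walked)
[5] read 'c'  n5⇒n6  emit P2@[5:5]
[6] read 'e'  n6⇒n5 (fail-walked)
[7] read 'd'  n5⇒n1 (fail-walked)
[8] read 'e'  n1⇒n5 (fail-walked)
[9] read 'd'  n5⇒n1 (fail-walked)
[10] read 'a'  n1⇒n9  emit P4@[9:10]
[11] read 'e'  n9⇒n5 (fail-walked)
[12] read 'e'  n5⇒n5 (fail-walked)
[13] read 'c'  n5⇒n6  emit P2@[13:13]
[14] read 'd'  n6⇒n7
[15] read 'b'  n7⇒n8  emit P3@[12:15]
[16] read 'd'  n8⇒n1 (fail-walked)
[17] read 'b'  n1⇒n0 (fail-walked)
[18] read 'b'  n0⇒n0
[19] read 'c'  n0⇒n4  emit P2@[19:19]
[20] read 'd'  n4⇒n1 (fail-walked)
[21] read 'a'  n1⇒n9  emit P4@[20:21]
[22] read 'd'  n9⇒n1 (fail-walked)
[23] read 'd'  n1⇒n2  emit P0@[22:23]
[24] read 'd'  n2⇒n2 (fail-walked)  emit P0@[23:24]
[25] read 'd'  n2⇒n2 (fail-walked)  emit P0@[24:25]
[26] read 'e'  n2⇒n5 (fail-walked)
[27] read 'd'  n5⇒n1 (fail-walked)
[28] read 'a'  n1⇒n9  emit P4@[27:28]
[29] read 'd'  n9⇒n1 (fail-walked)
[30] read 'd'  n1⇒n2  emit P0@[29:30]
[31] read 'e'  n2⇒n5 (fail-walked)
[32] read 'c'  n5⇒n6  emit P2@[32:32]
[33] read 'd'  n6⇒n7
[34] read 'b'  n7⇒n8  emit P3@[31:34]
[35] read 'd'  n8⇒n1 (fail-walked)
[36] read 'e'  n1⇒n5 (fail-walked)
[37] read 'c'  n5⇒n6  emit P2@[37:37]
[38] read 'd'  n6⇒n7
[39] read 'b'  n7⇒n8  emit P3@[36:39]
[40] read 'd'  n8⇒n1 (fail-walked)
[41] read 'd'  n1⇒n2  emit P0@[40:41]
[42] read 'a'  n2⇒n3  emit P1@[40:42],P4@[41:42]
[43] read 'e'  n3⇒n5 (fail-walked)
[44] read 'b'  n5⇒n0 (fail-walked)
[45] read 'c'  n0⇒n4  emit P2@[45:45]

Matches: [[1,2],[3,2],[5,2],[10,4],[13,2],[15,3],[19,2],[21,4],[23,0],[24,0],[25,0],[28,4],[30,0],[32,2],[34,3],[37,2],[39,3],[41,0],[42,1],[42,4],[45,2]]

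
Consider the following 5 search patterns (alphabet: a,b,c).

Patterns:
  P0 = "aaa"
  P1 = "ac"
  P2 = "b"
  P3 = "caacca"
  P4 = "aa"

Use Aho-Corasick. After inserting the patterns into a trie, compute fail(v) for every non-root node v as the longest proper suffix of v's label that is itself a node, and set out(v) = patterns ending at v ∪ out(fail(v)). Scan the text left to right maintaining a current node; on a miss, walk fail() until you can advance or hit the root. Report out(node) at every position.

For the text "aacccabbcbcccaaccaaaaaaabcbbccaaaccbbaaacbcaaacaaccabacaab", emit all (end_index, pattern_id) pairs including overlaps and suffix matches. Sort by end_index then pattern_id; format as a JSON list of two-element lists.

Build:
Trie (insert patterns):
  n0 'ε': a→1 b→5 c→6
  n1 'a': a→2 c→4
  n2 'aa': a→3  ←P4
  n3 'aaa': ·  ←P0
  n4 'ac': ·  ←P1
  n5 'b': ·  ←P2
  n6 'c': a→7
  n7 'ca': a→8
  n8 'caa': c→9
  n9 'caac': c→10
  n10 'caacc': a→11
  n11 'caacca': ·  ←P3

Failure links (BFS by depth):
  n1('a'): parent n0 fail=0; on 'a' 0 → fail=0;  out ∅∪∅=∅
  n5('b'): parent n0 fail=0; on 'b' 0 → fail=0;  out {2}∪∅={2}
  n6('c'): parent n0 fail=0; on 'c' 0 → fail=0;  out ∅∪∅=∅
  n2('aa'): parent n1 fail=0; on 'a' 0 → fail=1;  out {4}∪∅={4}
  n4('ac'): parent n1 fail=0; on 'c' 0 → fail=6;  out {1}∪∅={1}
  n7('ca'): parent n6 fail=0; on 'a' 0 → fail=1;  out ∅∪∅=∅
  n3('aaa'): parent n2 fail=1; on 'a' 1 → fail=2;  out {0}∪{4}={0,4}
  n8('caa'): parent n7 fail=1; on 'a' 1 → fail=2;  out ∅∪{4}={4}
  n9('caac'): parent n8 fail=2; on 'c' 2→1 → fail=4;  out ∅∪{1}={1}
  n10('caacc'): parent n9 fail=4; on 'c' 4→6→0 → fail=6;  out ∅∪∅=∅
  n11('caacca'): parent n10 fail=6; on 'a' 6 → fail=7;  out {3}∪∅={3}

Run:
pos 0 'a': at 1
pos 1 'a': at 2  → match P4@[0:1]
pos 2 'c': at 4 (fail-walked)  → match P1@[1:2]
pos 3 'c': at 6 (fail-walked)
pos 4 'c': at 6 (fail-walked)
pos 5 'a': at 7
pos 6 'b': at 5 (fail-walked)  → match P2@[6:6]
pos 7 'b': at 5 (fail-walked)  → match P2@[7:7]
pos 8 'c': at 6 (fail-walked)
pos 9 'b': at 5 (fail-walked)  → match P2@[9:9]
pos 10 'c': at 6 (fail-walked)
pos 11 'c': at 6 (fail-walked)
pos 12 'c': at 6 (fail-walked)
pos 13 'a': at 7
pos 14 'a': at 8  → match P4@[13:14]
pos 15 'c': at 9  → match P1@[14:15]
pos 16 'c': at 10
pos 17 'a': at 11  → match P3@[12:17]
pos 18 'a': at 8 (fail-walked)  → match P4@[17:18]
pos 19 'a': at 3 (fail-walked)  → match P0@[17:19],P4@[18:19]
pos 20 'a': at 3 (fail-walked)  → match P0@[18:20],P4@[19:20]
pos 21 'a': at 3 (fail-walked)  → match P0@[19:21],P4@[20:21]
pos 22 'a': at 3 (fail-walked)  → match P0@[20:22],P4@[21:22]
pos 23 'a': at 3 (fail-walked)  → match P0@[21:23],P4@[22:23]
pos 24 'b': at 5 (fail-walked)  → match P2@[24:24]
pos 25 'c': at 6 (fail-walked)
pos 26 'b': at 5 (fail-walked)  → match P2@[26:26]
pos 27 'b': at 5 (fail-walked)  → match P2@[27:27]
pos 28 'c': at 6 (fail-walked)
pos 29 'c': at 6 (fail-walked)
pos 30 'a': at 7
pos 31 'a': at 8  → match P4@[30:31]
pos 32 'a': at 3 (fail-walked)  → match P0@[30:32],P4@[31:32]
pos 33 'c': at 4 (fail-walked)  → match P1@[32:33]
pos 34 'c': at 6 (fail-walked)
pos 35 'b': at 5 (fail-walked)  → match P2@[35:35]
pos 36 'b': at 5 (fail-walked)  → match P2@[36:36]
pos 37 'a': at 1 (fail-walked)
pos 38 'a': at 2  → match P4@[37:38]
pos 39 'a': at 3  → match P0@[37:39],P4@[38:39]
pos 40 'c': at 4 (fail-walked)  → match P1@[39:40]
pos 41 'b': at 5 (fail-walked)  → match P2@[41:41]
pos 42 'c': at 6 (fail-walked)
pos 43 'a': at 7
pos 44 'a': at 8  → match P4@[43:44]
pos 45 'a': at 3 (fail-walked)  → match P0@[43:45],P4@[44:45]
pos 46 'c': at 4 (fail-walked)  → match P1@[45:46]
pos 47 'a': at 7 (fail-walked)
pos 48 'a': at 8  → match P4@[47:48]
pos 49 'c': at 9  → match P1@[48:49]
pos 50 'c': at 10
pos 51 'a': at 11  → match P3@[46:51]
pos 52 'b': at 5 (fail-walked)  → match P2@[52:52]
pos 53 'a': at 1 (fail-walked)
pos 54 'c': at 4  → match P1@[53:54]
pos 55 'a': at 7 (fail-walked)
pos 56 'a': at 8  → match P4@[55:56]
pos 57 'b': at 5 (fail-walked)  → match P2@[57:57]

Result: [[1,4],[2,1],[6,2],[7,2],[9,2],[14,4],[15,1],[17,3],[18,4],[19,0],[19,4],[20,0],[20,4],[21,0],[21,4],[22,0],[22,4],[23,0],[23,4],[24,2],[26,2],[27,2],[31,4],[32,0],[32,4],[33,1],[35,2],[36,2],[38,4],[39,0],[39,4],[40,1],[41,2],[44,4],[45,0],[45,4],[46,1],[48,4],[49,1],[51,3],[52,2],[54,1],[56,4],[57,2]]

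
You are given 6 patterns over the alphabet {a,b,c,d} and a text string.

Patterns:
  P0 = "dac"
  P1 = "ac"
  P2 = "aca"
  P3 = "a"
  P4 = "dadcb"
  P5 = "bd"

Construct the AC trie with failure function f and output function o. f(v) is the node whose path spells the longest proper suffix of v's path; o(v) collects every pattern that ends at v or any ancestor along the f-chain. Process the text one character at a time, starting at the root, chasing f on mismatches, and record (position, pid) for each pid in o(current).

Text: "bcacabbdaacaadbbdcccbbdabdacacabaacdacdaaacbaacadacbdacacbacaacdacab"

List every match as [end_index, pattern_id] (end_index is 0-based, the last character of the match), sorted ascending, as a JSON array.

Build:
Trie (insert patterns):
  n0 'ε': a→4 b→10 d→1
  n1 'd': a→2
  n2 'da': c→3 d→7
  n3 'dac': ·  ←P0
  n4 'a': c→5  ←P3
  n5 'ac': a→6  ←P1
  n6 'aca': ·  ←P2
  n7 'dad': c→8
  n8 'dadc': b→9
  n9 'dadcb': ·  ←P4
  n10 'b': d→11
  n11 'bd': ·  ←P5

Failure links (BFS by depth):
  n1('d'): parent n0 fail=0; on 'd' 0 → fail=0;  out ∅∪∅=∅
  n4('a'): parent n0 fail=0; on 'a' 0 → fail=0;  out {3}∪∅={3}
  n10('b'): parent n0 fail=0; on 'b' 0 → fail=0;  out ∅∪∅=∅
  n2('da'): parent n1 fail=0; on 'a' 0 → fail=4;  out ∅∪{3}={3}
  n5('ac'): parent n4 fail=0; on 'c' 0 → fail=0;  out {1}∪∅={1}
  n11('bd'): parent n10 fail=0; on 'd' 0 → fail=1;  out {5}∪∅={5}
  n3('dac'): parent n2 fail=4; on 'c' 4 → fail=5;  out {0}∪{1}={0,1}
  n6('aca'): parent n5 fail=0; on 'a' 0 → fail=4;  out {2}∪{3}={2,3}
  n7('dad'): parent n2 fail=4; on 'd' 4→0 → fail=1;  out ∅∪∅=∅
  n8('dadc'): parent n7 fail=1; on 'c' 1→0 → fail=0;  out ∅∪∅=∅
  n9('dadcb'): parent n8 fail=0; on 'b' 0 → fail=10;  out {4}∪∅={4}

Text stream:
[0] read 'b'  n0⇒n10
[1] read 'c'  n10⇒n0 ·f
[2] read 'a'  n0⇒n4  ** P3@[2:2]
[3] read 'c'  n4⇒n5  ** P1@[2:3]
[4] read 'a'  n5⇒n6  ** P2@[2:4],P3@[4:4]
[5] read 'b'  n6⇒n10 ·f
[6] read 'b'  n10⇒n10 ·f
[7] read 'd'  n10⇒n11  ** P5@[6:7]
[8] read 'a'  n11⇒n2 ·f  ** P3@[8:8]
[9] read 'a'  n2⇒n4 ·f  ** P3@[9:9]
[10] read 'c'  n4⇒n5  ** P1@[9:10]
[11] read 'a'  n5⇒n6  ** P2@[9:11],P3@[11:11]
[12] read 'a'  n6⇒n4 ·f  ** P3@[12:12]
[13] read 'd'  n4⇒n1 ·f
[14] read 'b'  n1⇒n10 ·f
[15] read 'b'  n10⇒n10 ·f
[16] read 'd'  n10⇒n11  ** P5@[15:16]
[17] read 'c'  n11⇒n0 ·f
[18] read 'c'  n0⇒n0
[19] read 'c'  n0⇒n0
[20] read 'b'  n0⇒n10
[21] read 'b'  n10⇒n10 ·f
[22] read 'd'  n10⇒n11  ** P5@[21:22]
[23] read 'a'  n11⇒n2 ·f  ** P3@[23:23]
[24] read 'b'  n2⇒n10 ·f
[25] read 'd'  n10⇒n11  ** P5@[24:25]
[26] read 'a'  n11⇒n2 ·f  ** P3@[26:26]
[27] read 'c'  n2⇒n3  ** P0@[25:27],P1@[26:27]
[28] read 'a'  n3⇒n6 ·f  ** P2@[26:28],P3@[28:28]
[29] read 'c'  n6⇒n5 ·f  ** P1@[28:29]
[30] read 'a'  n5⇒n6  ** P2@[28:30],P3@[30:30]
[31] read 'b'  n6⇒n10 ·f
[32] read 'a'  n10⇒n4 ·f  ** P3@[32:32]
[33] read 'a'  n4⇒n4 ·f  ** P3@[33:33]
[34] read 'c'  n4⇒n5  ** P1@[33:34]
[35] read 'd'  n5⇒n1 ·f
[36] read 'a'  n1⇒n2  ** P3@[36:36]
[37] read 'c'  n2⇒n3  ** P0@[35:37],P1@[36:37]
[38] read 'd'  n3⇒n1 ·f
[39] read 'a'  n1⇒n2  ** P3@[39:39]
[40] read 'a'  n2⇒n4 ·f  ** P3@[40:40]
[41] read 'a'  n4⇒n4 ·f  ** P3@[41:41]
[42] read 'c'  n4⇒n5  ** P1@[41:42]
[43] read 'b'  n5⇒n10 ·f
[44] read 'a'  n10⇒n4 ·f  ** P3@[44:44]
[45] read 'a'  n4⇒n4 ·f  ** P3@[45:45]
[46] read 'c'  n4⇒n5  ** P1@[45:46]
[47] read 'a'  n5⇒n6  ** P2@[45:47],P3@[47:47]
[48] read 'd'  n6⇒n1 ·f
[49] read 'a'  n1⇒n2  ** P3@[49:49]
[50] read 'c'  n2⇒n3  ** P0@[48:50],P1@[49:50]
[51] read 'b'  n3⇒n10 ·f
[52] read 'd'  n10⇒n11  ** P5@[51:52]
[53] read 'a'  n11⇒n2 ·f  ** P3@[53:53]
[54] read 'c'  n2⇒n3  ** P0@[52:54],P1@[53:54]
[55] read 'a'  n3⇒n6 ·f  ** P2@[53:55],P3@[55:55]
[56] read 'c'  n6⇒n5 ·f  ** P1@[55:56]
[57] read 'b'  n5⇒n10 ·f
[58] read 'a'  n10⇒n4 ·f  ** P3@[58:58]
[59] read 'c'  n4⇒n5  ** P1@[58:59]
[60] read 'a'  n5⇒n6  ** P2@[58:60],P3@[60:60]
[61] read 'a'  n6⇒n4 ·f  ** P3@[61:61]
[62] read 'c'  n4⇒n5  ** P1@[61:62]
[63] read 'd'  n5⇒n1 ·f
[64] read 'a'  n1⇒n2  ** P3@[64:64]
[65] read 'c'  n2⇒n3  ** P0@[63:65],P1@[64:65]
[66] read 'a'  n3⇒n6 ·f  ** P2@[64:66],P3@[66:66]
[67] read 'b'  n6⇒n10 ·f

All matches (sorted): [[2,3],[3,1],[4,2],[4,3],[7,5],[8,3],[9,3],[10,1],[11,2],[11,3],[12,3],[16,5],[22,5],[23,3],[25,5],[26,3],[27,0],[27,1],[28,2],[28,3],[29,1],[30,2],[30,3],[32,3],[33,3],[34,1],[36,3],[37,0],[37,1],[39,3],[40,3],[41,3],[42,1],[44,3],[45,3],[46,1],[47,2],[47,3],[49,3],[50,0],[50,1],[52,5],[53,3],[54,0],[54,1],[55,2],[55,3],[56,1],[58,3],[59,1],[60,2],[60,3],[61,3],[62,1],[64,3],[65,0],[65,1],[66,2],[66,3]]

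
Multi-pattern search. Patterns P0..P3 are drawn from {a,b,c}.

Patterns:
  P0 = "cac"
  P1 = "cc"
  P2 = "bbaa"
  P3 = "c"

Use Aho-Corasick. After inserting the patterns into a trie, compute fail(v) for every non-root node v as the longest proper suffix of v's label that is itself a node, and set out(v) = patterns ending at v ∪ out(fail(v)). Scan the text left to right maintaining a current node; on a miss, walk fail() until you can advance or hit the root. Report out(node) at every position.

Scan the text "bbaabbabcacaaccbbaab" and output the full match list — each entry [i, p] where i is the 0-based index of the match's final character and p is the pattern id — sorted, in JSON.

Construct AC machine:
Trie (insert patterns):
  0='ε' goto b→5 c→1
  1='c' goto a→2 c→4  ←P3
  2='ca' goto c→3
  3='cac' goto ·  ←P0
  4='cc' goto ·  ←P1
  5='b' goto b→6
  6='bb' goto a→7
  7='bba' goto a→8
  8='bbaa' goto ·  ←P2

BFS fail/out derivation:
  fail(1) 'c': from fail(0)=0 chase 'c': 0 ⇒ 0;  out={3}∪out(0)={3}
  fail(5) 'b': from fail(0)=0 chase 'b': 0 ⇒ 0;  out=∅∪out(0)=∅
  fail(2) 'ca': from fail(1)=0 chase 'a': 0 ⇒ 0;  out=∅∪out(0)=∅
  fail(4) 'cc': from fail(1)=0 chase 'c': 0 ⇒ 1;  out={1}∪out(1)={1,3}
  fail(6) 'bb': from fail(5)=0 chase 'b': 0 ⇒ 5;  out=∅∪out(5)=∅
  fail(3) 'cac': from fail(2)=0 chase 'c': 0 ⇒ 1;  out={0}∪out(1)={0,3}
  fail(7) 'bba': from fail(6)=5 chase 'a': 5→0 ⇒ 0;  out=∅∪out(0)=∅
  fail(8) 'bbaa': from fail(7)=0 chase 'a': 0 ⇒ 0;  out={2}∪out(0)={2}

Text stream:
pos 0 'b': at 5
pos 1 'b': at 6
pos 2 'a': at 7
pos 3 'a': at 8  emit P2@[0:3]
pos 4 'b': at 5 (via fail)
pos 5 'b': at 6
pos 6 'a': at 7
pos 7 'b': at 5 (via fail)
pos 8 'c': at 1 (via fail)  emit P3@[8:8]
pos 9 'a': at 2
pos 10 'c': at 3  emit P0@[8:10],P3@[10:10]
pos 11 'a': at 2 (via fail)
pos 12 'a': at 0 (via fail)
pos 13 'c': at 1  emit P3@[13:13]
pos 14 'c': at 4  emit P1@[13:14],P3@[14:14]
pos 15 'b': at 5 (via fail)
pos 16 'b': at 6
pos 17 'a': at 7
pos 18 'a': at 8  emit P2@[15:18]
pos 19 'b': at 5 (via fail)

Matches: [[3,2],[8,3],[10,0],[10,3],[13,3],[14,1],[14,3],[18,2]]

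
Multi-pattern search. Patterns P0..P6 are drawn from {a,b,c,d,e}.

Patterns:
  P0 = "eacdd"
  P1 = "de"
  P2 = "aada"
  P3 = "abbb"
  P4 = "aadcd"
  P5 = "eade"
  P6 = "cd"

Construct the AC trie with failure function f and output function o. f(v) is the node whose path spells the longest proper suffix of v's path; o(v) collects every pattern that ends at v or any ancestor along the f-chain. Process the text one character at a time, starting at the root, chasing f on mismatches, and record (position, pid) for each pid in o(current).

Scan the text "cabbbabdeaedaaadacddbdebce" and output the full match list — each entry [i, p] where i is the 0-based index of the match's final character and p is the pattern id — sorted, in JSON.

Construct AC machine:
Trie nodes:
  n0 'ε': a→8 c→19 d→6 e→1
  n1 'e': a→2
  n2 'ea': c→3 d→17
  n3 'eac': d→4
  n4 'eacd': d→5
  n5 'eacdd': ·  [P0 ends]
  n6 'd': e→7
  n7 'de': ·  [P1 ends]
  n8 'a': a→9 b→12
  n9 'aa': d→10
  n10 'aad': a→11 c→15
  n11 'aada': ·  [P2 ends]
  n12 'ab': b→13
  n13 'abb': b→14
  n14 'abbb': ·  [P3 ends]
  n15 'aadc': d→16
  n16 'aadcd': ·  [P4 ends]
  n17 'ead': e→18
  n18 'eade': ·  [P5 ends]
  n19 'c': d→20
  n20 'cd': ·  [P6 ends]

Failure links (BFS by depth):
  n1('e'): parent n0 fail=0; on 'e' 0 → fail=0;  out ∅∪∅=∅
  n6('d'): parent n0 fail=0; on 'd' 0 → fail=0;  out ∅∪∅=∅
  n8('a'): parent n0 fail=0; on 'a' 0 → fail=0;  out ∅∪∅=∅
  n19('c'): parent n0 fail=0; on 'c' 0 → fail=0;  out ∅∪∅=∅
  n2('ea'): parent n1 fail=0; on 'a' 0 → fail=8;  out ∅∪∅=∅
  n7('de'): parent n6 fail=0; on 'e' 0 → fail=1;  out {1}∪∅={1}
  n9('aa'): parent n8 fail=0; on 'a' 0 → fail=8;  out ∅∪∅=∅
  n12('ab'): parent n8 fail=0; on 'b' 0 → fail=0;  out ∅∪∅=∅
  n20('cd'): parent n19 fail=0; on 'd' 0 → fail=6;  out {6}∪∅={6}
  n3('eac'): parent n2 fail=8; on 'c' 8→0 → fail=19;  out ∅∪∅=∅
  n10('aad'): parent n9 fail=8; on 'd' 8→0 → fail=6;  out ∅∪∅=∅
  n13('abb'): parent n12 fail=0; on 'b' 0 → fail=0;  out ∅∪∅=∅
  n17('ead'): parent n2 fail=8; on 'd' 8→0 → fail=6;  out ∅∪∅=∅
  n4('eacd'): parent n3 fail=19; on 'd' 19 → fail=20;  out ∅∪{6}={6}
  n11('aada'): parent n10 fail=6; on 'a' 6→0 → fail=8;  out {2}∪∅={2}
  n14('abbb'): parent n13 fail=0; on 'b' 0 → fail=0;  out {3}∪∅={3}
  n15('aadc'): parent n10 fail=6; on 'c' 6→0 → fail=19;  out ∅∪∅=∅
  n18('eade'): parent n17 fail=6; on 'e' 6 → fail=7;  out {5}∪{1}={1,5}
  n5('eacdd'): parent n4 fail=20; on 'd' 20→6→0 → fail=6;  out {0}∪∅={0}
  n16('aadcd'): parent n15 fail=19; on 'd' 19 → fail=20;  out {4}∪{6}={4,6}

Scan:
[0] read 'c'  n0⇒n19
[1] read 'a'  n19⇒n8 (fail-walked)
[2] read 'b'  n8⇒n12
[3] read 'b'  n12⇒n13
[4] read 'b'  n13⇒n14  → match P3@[1:4]
[5] read 'a'  n14⇒n8 (fail-walked)
[6] read 'b'  n8⇒n12
[7] read 'd'  n12⇒n6 (fail-walked)
[8] read 'e'  n6⇒n7  → match P1@[7:8]
[9] read 'a'  n7⇒n2 (fail-walked)
[10] read 'e'  n2⇒n1 (fail-walked)
[11] read 'd'  n1⇒n6 (fail-walked)
[12] read 'a'  n6⇒n8 (fail-walked)
[13] read 'a'  n8⇒n9
[14] read 'a'  n9⇒n9 (fail-walked)
[15] read 'd'  n9⇒n10
[16] read 'a'  n10⇒n11  → match P2@[13:16]
[17] read 'c'  n11⇒n19 (fail-walked)
[18] read 'd'  n19⇒n20  → match P6@[17:18]
[19] read 'd'  n20⇒n6 (fail-walked)
[20] read 'b'  n6⇒n0 (fail-walked)
[21] read 'd'  n0⇒n6
[22] read 'e'  n6⇒n7  → match P1@[21:22]
[23] read 'b'  n7⇒n0 (fail-walked)
[24] read 'c'  n0⇒n19
[25] read 'e'  n19⇒n1 (fail-walked)

Matches: [[4,3],[8,1],[16,2],[18,6],[22,1]]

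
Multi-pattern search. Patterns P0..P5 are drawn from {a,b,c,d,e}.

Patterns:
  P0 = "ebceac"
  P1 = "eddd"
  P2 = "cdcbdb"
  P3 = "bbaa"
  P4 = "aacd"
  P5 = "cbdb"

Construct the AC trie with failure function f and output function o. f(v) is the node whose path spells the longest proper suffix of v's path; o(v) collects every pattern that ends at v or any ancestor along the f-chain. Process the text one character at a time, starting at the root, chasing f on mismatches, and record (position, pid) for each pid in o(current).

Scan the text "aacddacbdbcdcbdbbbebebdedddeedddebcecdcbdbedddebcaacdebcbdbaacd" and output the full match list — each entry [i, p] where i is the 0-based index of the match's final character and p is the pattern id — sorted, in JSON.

Construct AC machine:
Trie nodes:
  0='ε' goto a→20 b→16 c→10 e→1
  1='e' goto b→2 d→7
  2='eb' goto c→3
  3='ebc' goto e→4
  4='ebce' goto a→5
  5='ebcea' goto c→6
  6='ebceac' goto ·  ←P0
  7='ed' goto d→8
  8='edd' goto d→9
  9='eddd' goto ·  ←P1
  10='c' goto b→24 d→11
  11='cd' goto c→12
  12='cdc' goto b→13
  13='cdcb' goto d→14
  14='cdcbd' goto b→15
  15='cdcbdb' goto ·  ←P2
  16='b' goto b→17
  17='bb' goto a→18
  18='bba' goto a→19
  19='bbaa' goto ·  ←P3
  20='a' goto a→21
  21='aa' goto c→22
  22='aac' goto d→23
  23='aacd' goto ·  ←P4
  24='cb' goto d→25
  25='cbd' goto b→26
  26='cbdb' goto ·  ←P5

BFS fail/out derivation:
  fail(1) 'e': from fail(0)=0 chase 'e': 0 ⇒ 0;  out=∅∪out(0)=∅
  fail(10) 'c': from fail(0)=0 chase 'c': 0 ⇒ 0;  out=∅∪out(0)=∅
  fail(16) 'b': from fail(0)=0 chase 'b': 0 ⇒ 0;  out=∅∪out(0)=∅
  fail(20) 'a': from fail(0)=0 chase 'a': 0 ⇒ 0;  out=∅∪out(0)=∅
  fail(2) 'eb': from fail(1)=0 chase 'b': 0 ⇒ 16;  out=∅∪out(16)=∅
  fail(7) 'ed': from fail(1)=0 chase 'd': 0 ⇒ 0;  out=∅∪out(0)=∅
  fail(11) 'cd': from fail(10)=0 chase 'd': 0 ⇒ 0;  out=∅∪out(0)=∅
  fail(17) 'bb': from fail(16)=0 chase 'b': 0 ⇒ 16;  out=∅∪out(16)=∅
  fail(21) 'aa': from fail(20)=0 chase 'a': 0 ⇒ 20;  out=∅∪out(20)=∅
  fail(24) 'cb': from fail(10)=0 chase 'b': 0 ⇒ 16;  out=∅∪out(16)=∅
  fail(3) 'ebc': from fail(2)=16 chase 'c': 16→0 ⇒ 10;  out=∅∪out(10)=∅
  fail(8) 'edd': from fail(7)=0 chase 'd': 0 ⇒ 0;  out=∅∪out(0)=∅
  fail(12) 'cdc': from fail(11)=0 chase 'c': 0 ⇒ 10;  out=∅∪out(10)=∅
  fail(18) 'bba': from fail(17)=16 chase 'a': 16→0 ⇒ 20;  out=∅∪out(20)=∅
  fail(22) 'aac': from fail(21)=20 chase 'c': 20→0 ⇒ 10;  out=∅∪out(10)=∅
  fail(25) 'cbd': from fail(24)=16 chase 'd': 16→0 ⇒ 0;  out=∅∪out(0)=∅
  fail(4) 'ebce': from fail(3)=10 chase 'e': 10→0 ⇒ 1;  out=∅∪out(1)=∅
  fail(9) 'eddd': from fail(8)=0 chase 'd': 0 ⇒ 0;  out={1}∪out(0)={1}
  fail(13) 'cdcb': from fail(12)=10 chase 'b': 10 ⇒ 24;  out=∅∪out(24)=∅
  fail(19) 'bbaa': from fail(18)=20 chase 'a': 20 ⇒ 21;  out={3}∪out(21)={3}
  fail(23) 'aacd': from fail(22)=10 chase 'd': 10 ⇒ 11;  out={4}∪out(11)={4}
  fail(26) 'cbdb': from fail(25)=0 chase 'b': 0 ⇒ 16;  out={5}∪out(16)={5}
  fail(5) 'ebcea': from fail(4)=1 chase 'a': 1→0 ⇒ 20;  out=∅∪out(20)=∅
  fail(14) 'cdcbd': from fail(13)=24 chase 'd': 24 ⇒ 25;  out=∅∪out(25)=∅
  fail(6) 'ebceac': from fail(5)=20 chase 'c': 20→0 ⇒ 10;  out={0}∪out(10)={0}
  fail(15) 'cdcbdb': from fail(14)=25 chase 'b': 25 ⇒ 26;  out={2}∪out(26)={2,5}

Run:
i=0 'a': node 0→20
i=1 'a': node 20→21
i=2 'c': node 21→22
i=3 'd': node 22→23  emit P4@[0:3]
i=4 'd': node 23→0 (fail-walked)
i=5 'a': node 0→20
i=6 'c': node 20→10 (fail-walked)
i=7 'b': node 10→24
i=8 'd': node 24→25
i=9 'b': node 25→26  emit P5@[6:9]
i=10 'c': node 26→10 (fail-walked)
i=11 'd': node 10→11
i=12 'c': node 11→12
i=13 'b': node 12→13
i=14 'd': node 13→14
i=15 'b': node 14→15  emit P2@[10:15],P5@[12:15]
i=16 'b': node 15→17 (fail-walked)
i=17 'b': node 17→17 (fail-walked)
i=18 'e': node 17→1 (fail-walked)
i=19 'b': node 1→2
i=20 'e': node 2→1 (fail-walked)
i=21 'b': node 1→2
i=22 'd': node 2→0 (fail-walked)
i=23 'e': node 0→1
i=24 'd': node 1→7
i=25 'd': node 7→8
i=26 'd': node 8→9  emit P1@[23:26]
i=27 'e': node 9→1 (fail-walked)
i=28 'e': node 1→1 (fail-walked)
i=29 'd': node 1→7
i=30 'd': node 7→8
i=31 'd': node 8→9  emit P1@[28:31]
i=32 'e': node 9→1 (fail-walked)
i=33 'b': node 1→2
i=34 'c': node 2→3
i=35 'e': node 3→4
i=36 'c': node 4→10 (fail-walked)
i=37 'd': node 10→11
i=38 'c': node 11→12
i=39 'b': node 12→13
i=40 'd': node 13→14
i=41 'b': node 14→15  emit P2@[36:41],P5@[38:41]
i=42 'e': node 15→1 (fail-walked)
i=43 'd': node 1→7
i=44 'd': node 7→8
i=45 'd': node 8→9  emit P1@[42:45]
i=46 'e': node 9→1 (fail-walked)
i=47 'b': node 1→2
i=48 'c': node 2→3
i=49 'a': node 3→20 (fail-walked)
i=50 'a': node 20→21
i=51 'c': node 21→22
i=52 'd': node 22→23  emit P4@[49:52]
i=53 'e': node 23→1 (fail-walked)
i=54 'b': node 1→2
i=55 'c': node 2→3
i=56 'b': node 3→24 (fail-walked)
i=57 'd': node 24→25
i=58 'b': node 25→26  emit P5@[55:58]
i=59 'a': node 26→20 (fail-walked)
i=60 'a': node 20→21
i=61 'c': node 21→22
i=62 'd': node 22→23  emit P4@[59:62]

Matches: [[3,4],[9,5],[15,2],[15,5],[26,1],[31,1],[41,2],[41,5],[45,1],[52,4],[58,5],[62,4]]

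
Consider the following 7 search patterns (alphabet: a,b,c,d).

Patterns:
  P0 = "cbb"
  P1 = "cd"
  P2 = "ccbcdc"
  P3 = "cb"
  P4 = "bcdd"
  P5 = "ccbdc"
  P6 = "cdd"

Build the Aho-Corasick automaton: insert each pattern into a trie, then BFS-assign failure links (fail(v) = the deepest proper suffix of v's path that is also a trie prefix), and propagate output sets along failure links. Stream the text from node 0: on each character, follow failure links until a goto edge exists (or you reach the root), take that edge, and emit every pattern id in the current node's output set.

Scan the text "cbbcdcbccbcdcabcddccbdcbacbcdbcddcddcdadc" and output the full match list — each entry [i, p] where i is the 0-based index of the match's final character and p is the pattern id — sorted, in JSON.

Construct AC machine:
Trie (insert patterns):
  0='ε' goto b→10 c→1
  1='c' goto b→2 c→5 d→4
  2='cb' goto b→3  [P3 ends]
  3='cbb' goto ·  [P0 ends]
  4='cd' goto d→16  [P1 ends]
  5='cc' goto b→6
  6='ccb' goto c→7 d→14
  7='ccbc' goto d→8
  8='ccbcd' goto c→9
  9='ccbcdc' goto ·  [P2 ends]
  10='b' goto c→11
  11='bc' goto d→12
  12='bcd' goto d→13
  13='bcdd' goto ·  [P4 ends]
  14='ccbd' goto c→15
  15='ccbdc' goto ·  [P5 ends]
  16='cdd' goto ·  [P6 ends]

BFS fail/out derivation:
  n1('c'): parent n0 fail=0; on 'c' 0 → fail=0;  out ∅∪∅=∅
  n10('b'): parent n0 fail=0; on 'b' 0 → fail=0;  out ∅∪∅=∅
  n2('cb'): parent n1 fail=0; on 'b' 0 → fail=10;  out {3}∪∅={3}
  n4('cd'): parent n1 fail=0; on 'd' 0 → fail=0;  out {1}∪∅={1}
  n5('cc'): parent n1 fail=0; on 'c' 0 → fail=1;  out ∅∪∅=∅
  n11('bc'): parent n10 fail=0; on 'c' 0 → fail=1;  out ∅∪∅=∅
  n3('cbb'): parent n2 fail=10; on 'b' 10→0 → fail=10;  out {0}∪∅={0}
  n6('ccb'): parent n5 fail=1; on 'b' 1 → fail=2;  out ∅∪{3}={3}
  n12('bcd'): parent n11 fail=1; on 'd' 1 → fail=4;  out ∅∪{1}={1}
  n16('cdd'): parent n4 fail=0; on 'd' 0 → fail=0;  out {6}∪∅={6}
  n7('ccbc'): parent n6 fail=2; on 'c' 2→10 → fail=11;  out ∅∪∅=∅
  n13('bcdd'): parent n12 fail=4; on 'd' 4 → fail=16;  out {4}∪{6}={4,6}
  n14('ccbd'): parent n6 fail=2; on 'd' 2→10→0 → fail=0;  out ∅∪∅=∅
  n8('ccbcd'): parent n7 fail=11; on 'd' 11 → fail=12;  out ∅∪{1}={1}
  n15('ccbdc'): parent n14 fail=0; on 'c' 0 → fail=1;  out {5}∪∅={5}
  n9('ccbcdc'): parent n8 fail=12; on 'c' 12→4→0 → fail=1;  out {2}∪∅={2}

Run:
pos 0 'c': at 1
pos 1 'b': at 2  → match P3@[0:1]
pos 2 'b': at 3  → match P0@[0:2]
pos 3 'c': at 11 (fail-walked)
pos 4 'd': at 12  → match P1@[3:4]
pos 5 'c': at 1 (fail-walked)
pos 6 'b': at 2  → match P3@[5:6]
pos 7 'c': at 11 (fail-walked)
pos 8 'c': at 5 (fail-walked)
pos 9 'b': at 6  → match P3@[8:9]
pos 10 'c': at 7
pos 11 'd': at 8  → match P1@[10:11]
pos 12 'c': at 9  → match P2@[7:12]
pos 13 'a': at 0 (fail-walked)
pos 14 'b': at 10
pos 15 'c': at 11
pos 16 'd': at 12  → match P1@[15:16]
pos 17 'd': at 13  → match P4@[14:17],P6@[15:17]
pos 18 'c': at 1 (fail-walked)
pos 19 'c': at 5
pos 20 'b': at 6  → match P3@[19:20]
pos 21 'd': at 14
pos 22 'c': at 15  → match P5@[18:22]
pos 23 'b': at 2 (fail-walked)  → match P3@[22:23]
pos 24 'a': at 0 (fail-walked)
pos 25 'c': at 1
pos 26 'b': at 2  → match P3@[25:26]
pos 27 'c': at 11 (fail-walked)
pos 28 'd': at 12  → match P1@[27:28]
pos 29 'b': at 10 (fail-walked)
pos 30 'c': at 11
pos 31 'd': at 12  → match P1@[30:31]
pos 32 'd': at 13  → match P4@[29:32],P6@[30:32]
pos 33 'c': at 1 (fail-walked)
pos 34 'd': at 4  → match P1@[33:34]
pos 35 'd': at 16  → match P6@[33:35]
pos 36 'c': at 1 (fail-walked)
pos 37 'd': at 4  → match P1@[36:37]
pos 38 'a': at 0 (fail-walked)
pos 39 'd': at 0
pos 40 'c': at 1

Matches: [[1,3],[2,0],[4,1],[6,3],[9,3],[11,1],[12,2],[16,1],[17,4],[17,6],[20,3],[22,5],[23,3],[26,3],[28,1],[31,1],[32,4],[32,6],[34,1],[35,6],[37,1]]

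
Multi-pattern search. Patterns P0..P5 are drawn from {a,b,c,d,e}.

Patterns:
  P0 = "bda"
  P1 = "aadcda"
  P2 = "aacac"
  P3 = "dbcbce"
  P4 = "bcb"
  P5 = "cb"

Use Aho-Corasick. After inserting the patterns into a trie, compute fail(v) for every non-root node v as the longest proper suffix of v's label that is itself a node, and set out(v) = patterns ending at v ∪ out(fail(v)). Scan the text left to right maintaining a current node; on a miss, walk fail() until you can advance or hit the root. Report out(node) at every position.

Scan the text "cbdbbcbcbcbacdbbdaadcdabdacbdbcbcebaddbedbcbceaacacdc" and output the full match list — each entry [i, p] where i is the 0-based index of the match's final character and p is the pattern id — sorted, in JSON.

Build:
Trie (insert patterns):
  n0 'ε': a→4 b→1 c→21 d→13
  n1 'b': c→19 d→2
  n2 'bd': a→3
  n3 'bda': ·  [P0 ends]
  n4 'a': a→5
  n5 'aa': c→10 d→6
  n6 'aad': c→7
  n7 'aadc': d→8
  n8 'aadcd': a→9
  n9 'aadcda': ·  [P1 ends]
  n10 'aac': a→11
  n11 'aaca': c→12
  n12 'aacac': ·  [P2 ends]
  n13 'd': b→14
  n14 'db': c→15
  n15 'dbc': b→16
  n16 'dbcb': c→17
  n17 'dbcbc': e→18
  n18 'dbcbce': ·  [P3 ends]
  n19 'bc': b→20
  n20 'bcb': ·  [P4 ends]
  n21 'c': b→22
  n22 'cb': ·  [P5 ends]

Failure links (BFS by depth):
  n1('b'): parent n0 fail=0; on 'b' 0 → fail=0;  out ∅∪∅=∅
  n4('a'): parent n0 fail=0; on 'a' 0 → fail=0;  out ∅∪∅=∅
  n13('d'): parent n0 fail=0; on 'd' 0 → fail=0;  out ∅∪∅=∅
  n21('c'): parent n0 fail=0; on 'c' 0 → fail=0;  out ∅∪∅=∅
  n2('bd'): parent n1 fail=0; on 'd' 0 → fail=13;  out ∅∪∅=∅
  n5('aa'): parent n4 fail=0; on 'a' 0 → fail=4;  out ∅∪∅=∅
  n14('db'): parent n13 fail=0; on 'b' 0 → fail=1;  out ∅∪∅=∅
  n19('bc'): parent n1 fail=0; on 'c' 0 → fail=21;  out ∅∪∅=∅
  n22('cb'): parent n21 fail=0; on 'b' 0 → fail=1;  out {5}∪∅={5}
  n3('bda'): parent n2 fail=13; on 'a' 13→0 → fail=4;  out {0}∪∅={0}
  n6('aad'): parent n5 fail=4; on 'd' 4→0 → fail=13;  out ∅∪∅=∅
  n10('aac'): parent n5 fail=4; on 'c' 4→0 → fail=21;  out ∅∪∅=∅
  n15('dbc'): parent n14 fail=1; on 'c' 1 → fail=19;  out ∅∪∅=∅
  n20('bcb'): parent n19 fail=21; on 'b' 21 → fail=22;  out {4}∪{5}={4,5}
  n7('aadc'): parent n6 fail=13; on 'c' 13→0 → fail=21;  out ∅∪∅=∅
  n11('aaca'): parent n10 fail=21; on 'a' 21→0 → fail=4;  out ∅∪∅=∅
  n16('dbcb'): parent n15 fail=19; on 'b' 19 → fail=20;  out ∅∪{4,5}={4,5}
  n8('aadcd'): parent n7 fail=21; on 'd' 21→0 → fail=13;  out ∅∪∅=∅
  n12('aacac'): parent n11 fail=4; on 'c' 4→0 → fail=21;  out {2}∪∅={2}
  n17('dbcbc'): parent n16 fail=20; on 'c' 20→22→1 → fail=19;  out ∅∪∅=∅
  n9('aadcda'): parent n8 fail=13; on 'a' 13→0 → fail=4;  out {1}∪∅={1}
  n18('dbcbce'): parent n17 fail=19; on 'e' 19→21→0 → fail=0;  out {3}∪∅={3}

Text stream:
[0] read 'c'  n0⇒n21
[1] read 'b'  n21⇒n22  emit P5@[0:1]
[2] read 'd'  n22⇒n2 (fail-walked)
[3] read 'b'  n2⇒n14 (fail-walked)
[4] read 'b'  n14⇒n1 (fail-walked)
[5] read 'c'  n1⇒n19
[6] read 'b'  n19⇒n20  emit P4@[4:6],P5@[5:6]
[7] read 'c'  n20⇒n19 (fail-walked)
[8] read 'b'  n19⇒n20  emit P4@[6:8],P5@[7:8]
[9] read 'c'  n20⇒n19 (fail-walked)
[10] read 'b'  n19⇒n20  emit P4@[8:10],P5@[9:10]
[11] read 'a'  n20⇒n4 (fail-walked)
[12] read 'c'  n4⇒n21 (fail-walked)
[13] read 'd'  n21⇒n13 (fail-walked)
[14] read 'b'  n13⇒n14
[15] read 'b'  n14⇒n1 (fail-walked)
[16] read 'd'  n1⇒n2
[17] read 'a'  n2⇒n3  emit P0@[15:17]
[18] read 'a'  n3⇒n5 (fail-walked)
[19] read 'd'  n5⇒n6
[20] read 'c'  n6⇒n7
[21] read 'd'  n7⇒n8
[22] read 'a'  n8⇒n9  emit P1@[17:22]
[23] read 'b'  n9⇒n1 (fail-walked)
[24] read 'd'  n1⇒n2
[25] read 'a'  n2⇒n3  emit P0@[23:25]
[26] read 'c'  n3⇒n21 (fail-walked)
[27] read 'b'  n21⇒n22  emit P5@[26:27]
[28] read 'd'  n22⇒n2 (fail-walked)
[29] read 'b'  n2⇒n14 (fail-walked)
[30] read 'c'  n14⇒n15
[31] read 'b'  n15⇒n16  emit P4@[29:31],P5@[30:31]
[32] read 'c'  n16⇒n17
[33] read 'e'  n17⇒n18  emit P3@[28:33]
[34] read 'b'  n18⇒n1 (fail-walked)
[35] read 'a'  n1⇒n4 (fail-walked)
[36] read 'd'  n4⇒n13 (fail-walked)
[37] read 'd'  n13⇒n13 (fail-walked)
[38] read 'b'  n13⇒n14
[39] read 'e'  n14⇒n0 (fail-walked)
[40] read 'd'  n0⇒n13
[41] read 'b'  n13⇒n14
[42] read 'c'  n14⇒n15
[43] read 'b'  n15⇒n16  emit P4@[41:43],P5@[42:43]
[44] read 'c'  n16⇒n17
[45] read 'e'  n17⇒n18  emit P3@[40:45]
[46] read 'a'  n18⇒n4 (fail-walked)
[47] read 'a'  n4⇒n5
[48] read 'c'  n5⇒n10
[49] read 'a'  n10⇒n11
[50] read 'c'  n11⇒n12  emit P2@[46:50]
[51] read 'd'  n12⇒n13 (fail-walked)
[52] read 'c'  n13⇒n21 (fail-walked)

Matches: [[1,5],[6,4],[6,5],[8,4],[8,5],[10,4],[10,5],[17,0],[22,1],[25,0],[27,5],[31,4],[31,5],[33,3],[43,4],[43,5],[45,3],[50,2]]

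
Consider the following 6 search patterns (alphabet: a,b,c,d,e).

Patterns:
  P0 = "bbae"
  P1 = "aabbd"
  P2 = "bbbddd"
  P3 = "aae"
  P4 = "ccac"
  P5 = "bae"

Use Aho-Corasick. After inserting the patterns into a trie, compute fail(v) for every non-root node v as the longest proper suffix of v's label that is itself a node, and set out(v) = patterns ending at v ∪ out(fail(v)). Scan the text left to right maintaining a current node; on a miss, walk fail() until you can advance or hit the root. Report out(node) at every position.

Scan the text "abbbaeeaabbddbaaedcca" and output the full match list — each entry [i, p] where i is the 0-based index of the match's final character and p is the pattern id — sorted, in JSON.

Construct AC machine:
Trie nodes:
  0='ε' goto a→5 b→1 c→15
  1='b' goto a→19 b→2
  2='bb' goto a→3 b→10
  3='bba' goto e→4
  4='bbae' goto ·  [P0 ends]
  5='a' goto a→6
  6='aa' goto b→7 e→14
  7='aab' goto b→8
  8='aabb' goto d→9
  9='aabbd' goto ·  [P1 ends]
  10='bbb' goto d→11
  11='bbbd' goto d→12
  12='bbbdd' goto d→13
  13='bbbddd' goto ·  [P2 ends]
  14='aae' goto ·  [P3 ends]
  15='c' goto c→16
  16='cc' goto a→17
  17='cca' goto c→18
  18='ccac' goto ·  [P4 ends]
  19='ba' goto e→20
  20='bae' goto ·  [P5 ends]

BFS fail/out derivation:
  fail(1) 'b': from fail(0)=0 chase 'b': 0 ⇒ 0;  out=∅∪out(0)=∅
  fail(5) 'a': from fail(0)=0 chase 'a': 0 ⇒ 0;  out=∅∪out(0)=∅
  fail(15) 'c': from fail(0)=0 chase 'c': 0 ⇒ 0;  out=∅∪out(0)=∅
  fail(2) 'bb': from fail(1)=0 chase 'b': 0 ⇒ 1;  out=∅∪out(1)=∅
  fail(6) 'aa': from fail(5)=0 chase 'a': 0 ⇒ 5;  out=∅∪out(5)=∅
  fail(16) 'cc': from fail(15)=0 chase 'c': 0 ⇒ 15;  out=∅∪out(15)=∅
  fail(19) 'ba': from fail(1)=0 chase 'a': 0 ⇒ 5;  out=∅∪out(5)=∅
  fail(3) 'bba': from fail(2)=1 chase 'a': 1 ⇒ 19;  out=∅∪out(19)=∅
  fail(7) 'aab': from fail(6)=5 chase 'b': 5→0 ⇒ 1;  out=∅∪out(1)=∅
  fail(10) 'bbb': from fail(2)=1 chase 'b': 1 ⇒ 2;  out=∅∪out(2)=∅
  fail(14) 'aae': from fail(6)=5 chase 'e': 5→0 ⇒ 0;  out={3}∪out(0)={3}
  fail(17) 'cca': from fail(16)=15 chase 'a': 15→0 ⇒ 5;  out=∅∪out(5)=∅
  fail(20) 'bae': from fail(19)=5 chase 'e': 5→0 ⇒ 0;  out={5}∪out(0)={5}
  fail(4) 'bbae': from fail(3)=19 chase 'e': 19 ⇒ 20;  out={0}∪out(20)={0,5}
  fail(8) 'aabb': from fail(7)=1 chase 'b': 1 ⇒ 2;  out=∅∪out(2)=∅
  fail(11) 'bbbd': from fail(10)=2 chase 'd': 2→1→0 ⇒ 0;  out=∅∪out(0)=∅
  fail(18) 'ccac': from fail(17)=5 chase 'c': 5→0 ⇒ 15;  out={4}∪out(15)={4}
  fail(9) 'aabbd': from fail(8)=2 chase 'd': 2→1→0 ⇒ 0;  out={1}∪out(0)={1}
  fail(12) 'bbbdd': from fail(11)=0 chase 'd': 0 ⇒ 0;  out=∅∪out(0)=∅
  fail(13) 'bbbddd': from fail(12)=0 chase 'd': 0 ⇒ 0;  out={2}∪out(0)={2}

Scan:
i=0 'a': node 0→5
i=1 'b': node 5→1 (via fail)
i=2 'b': node 1→2
i=3 'b': node 2→10
i=4 'a': node 10→3 (via fail)
i=5 'e': node 3→4  emit P0@[2:5],P5@[3:5]
i=6 'e': node 4→0 (via fail)
i=7 'a': node 0→5
i=8 'a': node 5→6
i=9 'b': node 6→7
i=10 'b': node 7→8
i=11 'd': node 8→9  emit P1@[7:11]
i=12 'd': node 9→0 (via fail)
i=13 'b': node 0→1
i=14 'a': node 1→19
i=15 'a': node 19→6 (via fail)
i=16 'e': node 6→14  emit P3@[14:16]
i=17 'd': node 14→0 (via fail)
i=18 'c': node 0→15
i=19 'c': node 15→16
i=20 'a': node 16→17

All matches (sorted): [[5,0],[5,5],[11,1],[16,3]]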